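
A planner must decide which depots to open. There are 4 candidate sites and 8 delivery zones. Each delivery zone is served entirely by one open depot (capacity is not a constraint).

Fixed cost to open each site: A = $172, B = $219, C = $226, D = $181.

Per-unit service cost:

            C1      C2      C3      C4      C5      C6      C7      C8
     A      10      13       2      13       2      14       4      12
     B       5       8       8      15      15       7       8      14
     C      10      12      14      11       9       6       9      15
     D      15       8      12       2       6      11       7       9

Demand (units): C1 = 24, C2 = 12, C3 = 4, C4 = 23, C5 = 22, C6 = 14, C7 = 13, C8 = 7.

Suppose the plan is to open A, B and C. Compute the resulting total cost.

Each delivery zone is assigned to its cheapest site among the open ones.
{A, B, C}: C1→B 5·24=120, C2→B 8·12=96, C3→A 2·4=8, C4→C 11·23=253, C5→A 2·22=44, C6→C 6·14=84, C7→A 4·13=52, C8→A 12·7=84. Service 741; fixed 617; total 1358.

Total cost: 1358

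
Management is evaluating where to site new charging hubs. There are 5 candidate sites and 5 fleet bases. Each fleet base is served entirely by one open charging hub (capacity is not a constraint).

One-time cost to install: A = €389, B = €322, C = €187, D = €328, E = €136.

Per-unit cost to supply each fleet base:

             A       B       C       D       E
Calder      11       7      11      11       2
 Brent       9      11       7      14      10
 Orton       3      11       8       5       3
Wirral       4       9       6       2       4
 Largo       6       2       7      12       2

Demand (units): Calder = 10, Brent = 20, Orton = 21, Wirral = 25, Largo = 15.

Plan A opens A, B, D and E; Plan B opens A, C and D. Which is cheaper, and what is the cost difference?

Plan A: {A, B, D, E}: Calder→E 2·10=20, Brent→A 9·20=180, Orton→A 3·21=63, Wirral→D 2·25=50, Largo→B 2·15=30. Service 343; fixed 1175; total 1518.
Plan B: {A, C, D}: Calder→A 11·10=110, Brent→C 7·20=140, Orton→A 3·21=63, Wirral→D 2·25=50, Largo→A 6·15=90. Service 453; fixed 904; total 1357.
Difference: |1518 − 1357| = 161.

Plan B is cheaper by 161.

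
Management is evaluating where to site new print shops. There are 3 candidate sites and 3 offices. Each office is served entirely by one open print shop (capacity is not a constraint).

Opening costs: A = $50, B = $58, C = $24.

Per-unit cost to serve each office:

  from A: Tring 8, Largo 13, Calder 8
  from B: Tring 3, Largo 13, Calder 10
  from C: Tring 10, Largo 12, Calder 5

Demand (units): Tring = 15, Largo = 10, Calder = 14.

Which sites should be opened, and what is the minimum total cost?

Open B and C; minimum total cost 317.

For any fixed open set, each office goes to its cheapest open site; total = fixed + service.
{B, C}: Tring→B 3·15=45, Largo→C 12·10=120, Calder→C 5·14=70. Service 235; fixed 82; total 317.
{C}: service 340 + fixed 24 = 364
{A, B, C}: service 235 + fixed 132 = 367
(All 7 nonempty subsets were checked; B and C is lowest.)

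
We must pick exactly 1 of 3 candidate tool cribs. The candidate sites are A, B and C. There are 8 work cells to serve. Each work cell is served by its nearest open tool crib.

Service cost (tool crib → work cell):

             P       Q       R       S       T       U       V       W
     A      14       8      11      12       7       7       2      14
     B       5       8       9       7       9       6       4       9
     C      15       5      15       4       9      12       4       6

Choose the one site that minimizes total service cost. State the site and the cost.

Choose B only; total service cost 57.

With exactly 1 open, each work cell uses its cheapest among the chosen.
{B}: P→B 5, Q→B 8, R→B 9, S→B 7, T→B 9, U→B 6, V→B 4, W→B 9. Service cost 57.
{C}: service cost 70
{A}: service cost 75
Among all 3 size-1 choices, {B} is lowest.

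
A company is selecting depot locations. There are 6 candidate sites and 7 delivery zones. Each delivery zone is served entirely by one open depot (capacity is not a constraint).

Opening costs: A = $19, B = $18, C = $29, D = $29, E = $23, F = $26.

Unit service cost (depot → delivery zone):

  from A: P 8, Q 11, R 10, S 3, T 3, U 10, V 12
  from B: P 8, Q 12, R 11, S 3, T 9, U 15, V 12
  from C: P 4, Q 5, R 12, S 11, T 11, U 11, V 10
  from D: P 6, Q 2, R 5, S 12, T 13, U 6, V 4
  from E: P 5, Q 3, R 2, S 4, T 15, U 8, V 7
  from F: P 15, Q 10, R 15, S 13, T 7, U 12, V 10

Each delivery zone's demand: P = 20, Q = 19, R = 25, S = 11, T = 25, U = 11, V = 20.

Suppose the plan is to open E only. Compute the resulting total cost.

Each delivery zone is assigned to its cheapest site among the open ones.
{E}: P→E 5·20=100, Q→E 3·19=57, R→E 2·25=50, S→E 4·11=44, T→E 15·25=375, U→E 8·11=88, V→E 7·20=140. Service 854; fixed 23; total 877.

Total cost: 877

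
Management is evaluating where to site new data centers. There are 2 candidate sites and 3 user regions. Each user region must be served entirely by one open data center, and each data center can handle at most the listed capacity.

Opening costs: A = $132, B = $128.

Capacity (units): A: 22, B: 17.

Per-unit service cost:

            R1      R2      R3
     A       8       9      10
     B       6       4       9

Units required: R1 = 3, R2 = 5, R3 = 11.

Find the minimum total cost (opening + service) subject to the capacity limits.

Open {A}: R1→A 8·3=24, R2→A 9·5=45, R3→A 10·11=110.
Loads: A carries 19/22. Service 179; fixed 132; total 311.
Next best feasible plan costs 403.

Minimum total cost: 311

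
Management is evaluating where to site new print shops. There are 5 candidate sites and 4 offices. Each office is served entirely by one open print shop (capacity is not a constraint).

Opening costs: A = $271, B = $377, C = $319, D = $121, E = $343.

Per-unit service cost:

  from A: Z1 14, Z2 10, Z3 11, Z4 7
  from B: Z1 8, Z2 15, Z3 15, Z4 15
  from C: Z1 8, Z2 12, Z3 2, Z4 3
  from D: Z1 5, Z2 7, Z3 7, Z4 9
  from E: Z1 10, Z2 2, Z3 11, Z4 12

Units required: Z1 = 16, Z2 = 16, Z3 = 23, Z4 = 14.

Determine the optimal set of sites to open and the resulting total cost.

For any fixed open set, each office goes to its cheapest open site; total = fixed + service.
{D}: Z1→D 5·16=80, Z2→D 7·16=112, Z3→D 7·23=161, Z4→D 9·14=126. Service 479; fixed 121; total 600.
{C, D}: service 280 + fixed 440 = 720
{C}: service 408 + fixed 319 = 727
{A, B, C, D, E}: Z1→D 5·16=80, Z2→E 2·16=32, Z3→C 2·23=46, Z4→C 3·14=42. Service 200; fixed 1431; total 1631.
No other subset beats 600.

Open D only; minimum total cost 600.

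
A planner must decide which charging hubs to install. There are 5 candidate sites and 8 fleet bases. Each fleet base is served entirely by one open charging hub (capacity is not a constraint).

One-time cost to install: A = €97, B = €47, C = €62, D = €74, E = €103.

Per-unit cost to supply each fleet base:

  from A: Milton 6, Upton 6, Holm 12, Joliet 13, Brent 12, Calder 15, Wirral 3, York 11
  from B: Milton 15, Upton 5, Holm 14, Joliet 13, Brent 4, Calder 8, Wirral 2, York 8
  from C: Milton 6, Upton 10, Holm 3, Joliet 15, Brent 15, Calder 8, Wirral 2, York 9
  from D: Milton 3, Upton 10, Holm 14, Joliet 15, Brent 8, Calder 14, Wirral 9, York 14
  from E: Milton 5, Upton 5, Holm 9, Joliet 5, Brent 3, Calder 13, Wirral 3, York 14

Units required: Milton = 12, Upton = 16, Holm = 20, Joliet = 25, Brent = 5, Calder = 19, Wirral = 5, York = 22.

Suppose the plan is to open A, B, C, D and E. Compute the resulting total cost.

Total cost: 1037

Each fleet base is assigned to its cheapest site among the open ones.
{A, B, C, D, E}: Milton→D 3·12=36, Upton→B 5·16=80, Holm→C 3·20=60, Joliet→E 5·25=125, Brent→E 3·5=15, Calder→B 8·19=152, Wirral→B 2·5=10, York→B 8·22=176. Service 654; fixed 383; total 1037.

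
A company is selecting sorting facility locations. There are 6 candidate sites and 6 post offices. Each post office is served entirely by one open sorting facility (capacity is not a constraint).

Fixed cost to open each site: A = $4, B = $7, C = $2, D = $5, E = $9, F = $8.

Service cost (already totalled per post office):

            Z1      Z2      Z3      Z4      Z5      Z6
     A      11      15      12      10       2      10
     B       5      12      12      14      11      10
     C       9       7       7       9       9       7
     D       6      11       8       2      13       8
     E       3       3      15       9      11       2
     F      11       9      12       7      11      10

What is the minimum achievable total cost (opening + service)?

For any fixed open set, each post office goes to its cheapest open site; total = fixed + service.
{A, D, E}: Z1→E 3, Z2→E 3, Z3→D 8, Z4→D 2, Z5→A 2, Z6→E 2. Service 20; fixed 18; total 38.
{A, C, D, E}: service 19 + fixed 20 = 39
{A, C, E}: service 26 + fixed 15 = 41
{A, B, C, D, E, F}: service 19 + fixed 35 = 54
No other subset beats 38.

Minimum total cost: 38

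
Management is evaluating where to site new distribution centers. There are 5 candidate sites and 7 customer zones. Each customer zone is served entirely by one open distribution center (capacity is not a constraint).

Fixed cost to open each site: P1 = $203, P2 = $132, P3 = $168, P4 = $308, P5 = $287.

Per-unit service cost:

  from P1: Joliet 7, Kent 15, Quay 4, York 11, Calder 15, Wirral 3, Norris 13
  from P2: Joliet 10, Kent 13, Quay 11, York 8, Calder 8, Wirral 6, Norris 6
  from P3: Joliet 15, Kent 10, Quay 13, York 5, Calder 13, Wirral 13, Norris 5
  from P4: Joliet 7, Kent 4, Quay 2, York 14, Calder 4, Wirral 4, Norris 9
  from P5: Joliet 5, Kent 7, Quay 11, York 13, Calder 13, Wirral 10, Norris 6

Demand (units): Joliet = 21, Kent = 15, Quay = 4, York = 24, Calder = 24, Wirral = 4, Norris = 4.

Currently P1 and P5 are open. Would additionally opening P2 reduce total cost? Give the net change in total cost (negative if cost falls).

Current service cost with {P1, P5}: 838.
Adding P2: each customer zone re-picks its cheapest; new service cost 646, saving 192.
Extra fixed cost: 132. Net change = 132 − 192 = -60.
(Totals: 1328 → 1268.)

Yes — net change −60 (cost falls by 60).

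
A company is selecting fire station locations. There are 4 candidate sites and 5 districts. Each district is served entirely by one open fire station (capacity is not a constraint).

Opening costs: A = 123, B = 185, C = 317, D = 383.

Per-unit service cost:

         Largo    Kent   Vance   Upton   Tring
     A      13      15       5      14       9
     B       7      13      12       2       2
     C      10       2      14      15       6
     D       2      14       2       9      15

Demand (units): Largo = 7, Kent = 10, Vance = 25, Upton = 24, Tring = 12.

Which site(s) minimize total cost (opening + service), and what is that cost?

Open A and B; minimum total cost 684.

For any fixed open set, each district goes to its cheapest open site; total = fixed + service.
{A, B}: Largo→B 7·7=49, Kent→B 13·10=130, Vance→A 5·25=125, Upton→B 2·24=48, Tring→B 2·12=24. Service 376; fixed 308; total 684.
{B}: Largo→B 7·7=49, Kent→B 13·10=130, Vance→B 12·25=300, Upton→B 2·24=48, Tring→B 2·12=24. Service 551; fixed 185; total 736.
{B, D}: Largo→D 2·7=14, Kent→B 13·10=130, Vance→D 2·25=50, Upton→B 2·24=48, Tring→B 2·12=24. Service 266; fixed 568; total 834.
{A, B, C, D}: Largo→D 2·7=14, Kent→C 2·10=20, Vance→D 2·25=50, Upton→B 2·24=48, Tring→B 2·12=24. Service 156; fixed 1008; total 1164.
No other subset beats 684.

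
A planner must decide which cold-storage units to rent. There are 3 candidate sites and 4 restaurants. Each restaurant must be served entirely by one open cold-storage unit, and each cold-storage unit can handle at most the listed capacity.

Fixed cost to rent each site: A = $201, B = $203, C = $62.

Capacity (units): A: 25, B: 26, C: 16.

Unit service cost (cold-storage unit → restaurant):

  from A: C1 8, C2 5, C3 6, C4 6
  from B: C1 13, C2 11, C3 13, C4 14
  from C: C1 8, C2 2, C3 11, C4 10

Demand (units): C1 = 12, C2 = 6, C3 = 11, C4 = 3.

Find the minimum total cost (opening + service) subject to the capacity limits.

Minimum total cost: 467

Open {A, C}: C1→A 8·12=96, C2→C 2·6=12, C3→A 6·11=66, C4→C 10·3=30.
Loads: A carries 23/25, C carries 9/16. Service 204; fixed 263; total 467.
Next best feasible plan costs 473.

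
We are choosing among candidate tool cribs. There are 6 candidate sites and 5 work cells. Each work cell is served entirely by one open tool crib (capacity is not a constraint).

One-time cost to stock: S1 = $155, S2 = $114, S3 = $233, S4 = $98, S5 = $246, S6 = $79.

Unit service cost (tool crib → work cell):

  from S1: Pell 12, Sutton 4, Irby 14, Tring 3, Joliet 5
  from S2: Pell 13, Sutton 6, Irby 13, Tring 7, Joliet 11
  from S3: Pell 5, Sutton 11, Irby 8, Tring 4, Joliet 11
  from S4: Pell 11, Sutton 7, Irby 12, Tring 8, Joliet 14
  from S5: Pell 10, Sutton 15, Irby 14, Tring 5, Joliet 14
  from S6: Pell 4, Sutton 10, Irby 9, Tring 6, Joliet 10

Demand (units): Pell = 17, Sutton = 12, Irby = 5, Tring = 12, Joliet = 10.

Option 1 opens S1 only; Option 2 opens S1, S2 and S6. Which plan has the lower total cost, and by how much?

Option 1: {S1}: Pell→S1 12·17=204, Sutton→S1 4·12=48, Irby→S1 14·5=70, Tring→S1 3·12=36, Joliet→S1 5·10=50. Service 408; fixed 155; total 563.
Option 2: {S1, S2, S6}: Pell→S6 4·17=68, Sutton→S1 4·12=48, Irby→S6 9·5=45, Tring→S1 3·12=36, Joliet→S1 5·10=50. Service 247; fixed 348; total 595.
Difference: |563 − 595| = 32.

Option 1 is cheaper by 32.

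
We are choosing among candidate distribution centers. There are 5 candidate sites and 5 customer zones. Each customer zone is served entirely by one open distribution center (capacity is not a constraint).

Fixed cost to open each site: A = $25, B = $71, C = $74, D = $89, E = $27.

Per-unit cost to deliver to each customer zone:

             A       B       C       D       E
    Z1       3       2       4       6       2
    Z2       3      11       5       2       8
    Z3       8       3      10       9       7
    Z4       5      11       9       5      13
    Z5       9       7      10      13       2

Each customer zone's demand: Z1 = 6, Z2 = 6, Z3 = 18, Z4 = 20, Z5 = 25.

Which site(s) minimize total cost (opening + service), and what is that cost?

For any fixed open set, each customer zone goes to its cheapest open site; total = fixed + service.
{A, B, E}: Z1→B 2·6=12, Z2→A 3·6=18, Z3→B 3·18=54, Z4→A 5·20=100, Z5→E 2·25=50. Service 234; fixed 123; total 357.
{A, E}: service 306 + fixed 52 = 358
{B, D, E}: service 228 + fixed 187 = 415
{A, B, C, D, E}: service 228 + fixed 286 = 514
No other subset beats 357.

Open A, B and E; minimum total cost 357.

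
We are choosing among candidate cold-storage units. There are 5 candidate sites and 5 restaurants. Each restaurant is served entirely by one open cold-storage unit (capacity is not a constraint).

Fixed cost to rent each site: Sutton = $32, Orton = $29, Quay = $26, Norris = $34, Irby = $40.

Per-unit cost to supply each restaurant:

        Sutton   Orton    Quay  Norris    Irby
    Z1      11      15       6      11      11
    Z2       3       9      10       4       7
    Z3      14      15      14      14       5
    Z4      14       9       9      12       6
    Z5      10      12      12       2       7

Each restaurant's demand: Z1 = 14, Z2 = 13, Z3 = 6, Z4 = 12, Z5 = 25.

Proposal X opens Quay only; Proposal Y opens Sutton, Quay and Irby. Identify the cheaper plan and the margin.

Proposal Y is cheaper by 234.

Proposal X: {Quay}: Z1→Quay 6·14=84, Z2→Quay 10·13=130, Z3→Quay 14·6=84, Z4→Quay 9·12=108, Z5→Quay 12·25=300. Service 706; fixed 26; total 732.
Proposal Y: {Sutton, Quay, Irby}: Z1→Quay 6·14=84, Z2→Sutton 3·13=39, Z3→Irby 5·6=30, Z4→Irby 6·12=72, Z5→Irby 7·25=175. Service 400; fixed 98; total 498.
Difference: |732 − 498| = 234.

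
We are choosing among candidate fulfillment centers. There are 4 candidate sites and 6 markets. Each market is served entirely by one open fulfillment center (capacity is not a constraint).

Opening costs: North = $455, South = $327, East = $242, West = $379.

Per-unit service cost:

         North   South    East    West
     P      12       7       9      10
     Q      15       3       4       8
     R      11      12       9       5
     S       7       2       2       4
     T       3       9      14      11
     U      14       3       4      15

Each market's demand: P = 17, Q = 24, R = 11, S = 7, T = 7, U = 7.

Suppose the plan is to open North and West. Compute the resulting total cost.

Total cost: 1398

Each market is assigned to its cheapest site among the open ones.
{North, West}: P→West 10·17=170, Q→West 8·24=192, R→West 5·11=55, S→West 4·7=28, T→North 3·7=21, U→North 14·7=98. Service 564; fixed 834; total 1398.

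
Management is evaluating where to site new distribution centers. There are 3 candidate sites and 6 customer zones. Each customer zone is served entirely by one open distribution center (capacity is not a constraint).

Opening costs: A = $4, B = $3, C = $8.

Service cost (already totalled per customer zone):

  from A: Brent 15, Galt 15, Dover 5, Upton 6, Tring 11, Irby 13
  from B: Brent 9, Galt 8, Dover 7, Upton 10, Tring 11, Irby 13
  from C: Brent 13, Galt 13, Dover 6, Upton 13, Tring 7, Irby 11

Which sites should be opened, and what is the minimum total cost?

For any fixed open set, each customer zone goes to its cheapest open site; total = fixed + service.
{A, B}: Brent→B 9, Galt→B 8, Dover→A 5, Upton→A 6, Tring→A 11, Irby→A 13. Service 52; fixed 7; total 59.
{A, B, C}: Brent→B 9, Galt→B 8, Dover→A 5, Upton→A 6, Tring→C 7, Irby→C 11. Service 46; fixed 15; total 61.
{B}: service 58 + fixed 3 = 61
No other subset beats 59.

Open A and B; minimum total cost 59.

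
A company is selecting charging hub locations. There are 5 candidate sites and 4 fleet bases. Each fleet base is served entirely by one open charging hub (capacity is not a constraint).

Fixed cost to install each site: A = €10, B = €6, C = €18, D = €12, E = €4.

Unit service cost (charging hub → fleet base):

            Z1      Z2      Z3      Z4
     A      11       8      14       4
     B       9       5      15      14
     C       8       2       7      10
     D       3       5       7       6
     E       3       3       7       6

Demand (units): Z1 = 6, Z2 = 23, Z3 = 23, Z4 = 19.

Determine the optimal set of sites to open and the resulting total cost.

Open A, C and E; minimum total cost 333.

For any fixed open set, each fleet base goes to its cheapest open site; total = fixed + service.
{A, C, E}: Z1→E 3·6=18, Z2→C 2·23=46, Z3→C 7·23=161, Z4→A 4·19=76. Service 301; fixed 32; total 333.
{A, E}: Z1→E 3·6=18, Z2→E 3·23=69, Z3→E 7·23=161, Z4→A 4·19=76. Service 324; fixed 14; total 338.
{A, B, C, E}: Z1→E 3·6=18, Z2→C 2·23=46, Z3→C 7·23=161, Z4→A 4·19=76. Service 301; fixed 38; total 339.
{A, B, C, D, E}: service 301 + fixed 50 = 351
No other subset beats 333.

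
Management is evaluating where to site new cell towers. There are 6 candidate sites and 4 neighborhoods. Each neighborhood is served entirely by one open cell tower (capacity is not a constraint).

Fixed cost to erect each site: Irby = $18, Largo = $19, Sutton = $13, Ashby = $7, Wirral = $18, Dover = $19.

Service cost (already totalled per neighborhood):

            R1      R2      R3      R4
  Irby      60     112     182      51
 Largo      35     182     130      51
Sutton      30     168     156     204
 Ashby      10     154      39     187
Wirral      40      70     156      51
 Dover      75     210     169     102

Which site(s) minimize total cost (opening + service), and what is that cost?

For any fixed open set, each neighborhood goes to its cheapest open site; total = fixed + service.
{Ashby, Wirral}: R1→Ashby 10, R2→Wirral 70, R3→Ashby 39, R4→Wirral 51. Service 170; fixed 25; total 195.
{Sutton, Ashby, Wirral}: service 170 + fixed 38 = 208
{Irby, Ashby, Wirral}: R1→Ashby 10, R2→Wirral 70, R3→Ashby 39, R4→Irby 51. Service 170; fixed 43; total 213.
{Irby, Largo, Sutton, Ashby, Wirral, Dover}: R1→Ashby 10, R2→Wirral 70, R3→Ashby 39, R4→Irby 51. Service 170; fixed 94; total 264.
No other subset beats 195.

Open Ashby and Wirral; minimum total cost 195.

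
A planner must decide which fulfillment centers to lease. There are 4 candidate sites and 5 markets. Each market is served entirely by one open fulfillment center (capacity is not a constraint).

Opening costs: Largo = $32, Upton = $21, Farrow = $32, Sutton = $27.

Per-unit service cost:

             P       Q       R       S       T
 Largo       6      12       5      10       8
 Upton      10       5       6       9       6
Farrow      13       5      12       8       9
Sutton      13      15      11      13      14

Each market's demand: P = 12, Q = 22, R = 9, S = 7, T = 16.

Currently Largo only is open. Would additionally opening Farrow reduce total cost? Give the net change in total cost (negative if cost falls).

Yes — net change −136 (cost falls by 136).

Current service cost with {Largo}: 579.
Adding Farrow: each market re-picks its cheapest; new service cost 411, saving 168.
Extra fixed cost: 32. Net change = 32 − 168 = -136.
(Totals: 611 → 475.)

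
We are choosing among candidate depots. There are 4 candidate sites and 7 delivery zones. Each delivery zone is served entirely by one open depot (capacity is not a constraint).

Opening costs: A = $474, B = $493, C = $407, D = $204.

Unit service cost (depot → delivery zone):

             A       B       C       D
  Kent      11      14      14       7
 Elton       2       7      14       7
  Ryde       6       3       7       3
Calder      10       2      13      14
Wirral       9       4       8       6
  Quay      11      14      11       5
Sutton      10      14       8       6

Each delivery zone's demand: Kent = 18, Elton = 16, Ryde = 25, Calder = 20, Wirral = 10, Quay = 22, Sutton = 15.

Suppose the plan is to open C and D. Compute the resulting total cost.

Total cost: 1444

Each delivery zone is assigned to its cheapest site among the open ones.
{C, D}: Kent→D 7·18=126, Elton→D 7·16=112, Ryde→D 3·25=75, Calder→C 13·20=260, Wirral→D 6·10=60, Quay→D 5·22=110, Sutton→D 6·15=90. Service 833; fixed 611; total 1444.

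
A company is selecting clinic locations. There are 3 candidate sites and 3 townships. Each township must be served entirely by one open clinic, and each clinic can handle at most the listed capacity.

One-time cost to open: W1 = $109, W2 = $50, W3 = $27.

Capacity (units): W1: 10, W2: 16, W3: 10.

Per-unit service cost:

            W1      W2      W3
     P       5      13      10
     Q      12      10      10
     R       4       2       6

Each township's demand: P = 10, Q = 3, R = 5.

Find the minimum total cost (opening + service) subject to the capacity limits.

Open {W2, W3}: P→W3 10·10=100, Q→W2 10·3=30, R→W2 2·5=10.
Loads: W2 carries 8/16, W3 carries 10/10. Service 140; fixed 77; total 217.
Next best feasible plan costs 246.

Minimum total cost: 217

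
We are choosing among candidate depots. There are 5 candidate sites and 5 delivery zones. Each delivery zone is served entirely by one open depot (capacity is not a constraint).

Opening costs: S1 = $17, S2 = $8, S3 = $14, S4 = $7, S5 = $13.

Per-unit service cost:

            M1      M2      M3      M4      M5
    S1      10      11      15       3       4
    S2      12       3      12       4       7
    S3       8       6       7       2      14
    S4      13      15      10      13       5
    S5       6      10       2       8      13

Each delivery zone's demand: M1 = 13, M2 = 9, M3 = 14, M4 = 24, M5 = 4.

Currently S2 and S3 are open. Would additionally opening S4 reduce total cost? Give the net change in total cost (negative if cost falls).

Current service cost with {S2, S3}: 305.
Adding S4: each delivery zone re-picks its cheapest; new service cost 297, saving 8.
Extra fixed cost: 7. Net change = 7 − 8 = -1.
(Totals: 327 → 326.)

Yes — net change −1 (cost falls by 1).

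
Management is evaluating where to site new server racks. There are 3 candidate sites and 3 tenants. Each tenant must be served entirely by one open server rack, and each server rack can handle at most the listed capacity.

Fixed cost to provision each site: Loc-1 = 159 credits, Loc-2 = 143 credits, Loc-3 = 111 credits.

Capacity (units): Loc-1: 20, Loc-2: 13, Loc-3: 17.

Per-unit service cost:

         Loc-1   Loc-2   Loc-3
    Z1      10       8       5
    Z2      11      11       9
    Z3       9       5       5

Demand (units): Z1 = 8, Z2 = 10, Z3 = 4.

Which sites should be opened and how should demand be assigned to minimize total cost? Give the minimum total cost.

Minimum total cost: 424

Open {Loc-2, Loc-3}: Z1→Loc-3 5·8=40, Z2→Loc-2 11·10=110, Z3→Loc-3 5·4=20.
Loads: Loc-2 carries 10/13, Loc-3 carries 12/17. Service 170; fixed 254; total 424.
Next best feasible plan costs 428.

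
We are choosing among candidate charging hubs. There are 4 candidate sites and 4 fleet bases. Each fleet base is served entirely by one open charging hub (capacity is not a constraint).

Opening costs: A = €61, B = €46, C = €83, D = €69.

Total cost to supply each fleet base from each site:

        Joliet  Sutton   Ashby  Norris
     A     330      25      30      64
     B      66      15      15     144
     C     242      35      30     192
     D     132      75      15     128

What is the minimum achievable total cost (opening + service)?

For any fixed open set, each fleet base goes to its cheapest open site; total = fixed + service.
{A, B}: Joliet→B 66, Sutton→B 15, Ashby→B 15, Norris→A 64. Service 160; fixed 107; total 267.
{B}: Joliet→B 66, Sutton→B 15, Ashby→B 15, Norris→B 144. Service 240; fixed 46; total 286.
{A, B, D}: service 160 + fixed 176 = 336
{A, B, C, D}: Joliet→B 66, Sutton→B 15, Ashby→B 15, Norris→A 64. Service 160; fixed 259; total 419.
No other subset beats 267.

Minimum total cost: 267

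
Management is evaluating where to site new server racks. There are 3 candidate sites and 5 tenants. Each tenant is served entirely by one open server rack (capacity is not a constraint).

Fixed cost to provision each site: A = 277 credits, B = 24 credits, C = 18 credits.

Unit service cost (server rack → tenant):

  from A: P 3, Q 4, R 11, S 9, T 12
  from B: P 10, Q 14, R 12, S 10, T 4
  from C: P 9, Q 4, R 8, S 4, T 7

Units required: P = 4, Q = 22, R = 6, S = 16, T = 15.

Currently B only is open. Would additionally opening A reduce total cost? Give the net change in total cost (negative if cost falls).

Current service cost with {B}: 640.
Adding A: each tenant re-picks its cheapest; new service cost 370, saving 270.
Extra fixed cost: 277. Net change = 277 − 270 = 7.
(Totals: 664 → 671.)

No — net change +7 (cost rises by 7).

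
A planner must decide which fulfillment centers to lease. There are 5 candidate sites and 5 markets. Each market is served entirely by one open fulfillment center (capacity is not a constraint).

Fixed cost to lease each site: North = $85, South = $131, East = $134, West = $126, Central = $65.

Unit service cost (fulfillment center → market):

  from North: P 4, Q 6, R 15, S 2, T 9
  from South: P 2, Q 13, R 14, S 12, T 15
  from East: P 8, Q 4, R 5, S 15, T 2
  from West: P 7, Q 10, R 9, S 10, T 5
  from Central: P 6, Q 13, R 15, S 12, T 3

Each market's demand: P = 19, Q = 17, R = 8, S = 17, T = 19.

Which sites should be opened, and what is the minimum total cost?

For any fixed open set, each market goes to its cheapest open site; total = fixed + service.
{North, East}: P→North 4·19=76, Q→East 4·17=68, R→East 5·8=40, S→North 2·17=34, T→East 2·19=38. Service 256; fixed 219; total 475.
{North, Central}: P→North 4·19=76, Q→North 6·17=102, R→North 15·8=120, S→North 2·17=34, T→Central 3·19=57. Service 389; fixed 150; total 539.
{North, East, Central}: P→North 4·19=76, Q→East 4·17=68, R→East 5·8=40, S→North 2·17=34, T→East 2·19=38. Service 256; fixed 284; total 540.
{North, South, East, West, Central}: P→South 2·19=38, Q→East 4·17=68, R→East 5·8=40, S→North 2·17=34, T→East 2·19=38. Service 218; fixed 541; total 759.
No other subset beats 475.

Open North and East; minimum total cost 475.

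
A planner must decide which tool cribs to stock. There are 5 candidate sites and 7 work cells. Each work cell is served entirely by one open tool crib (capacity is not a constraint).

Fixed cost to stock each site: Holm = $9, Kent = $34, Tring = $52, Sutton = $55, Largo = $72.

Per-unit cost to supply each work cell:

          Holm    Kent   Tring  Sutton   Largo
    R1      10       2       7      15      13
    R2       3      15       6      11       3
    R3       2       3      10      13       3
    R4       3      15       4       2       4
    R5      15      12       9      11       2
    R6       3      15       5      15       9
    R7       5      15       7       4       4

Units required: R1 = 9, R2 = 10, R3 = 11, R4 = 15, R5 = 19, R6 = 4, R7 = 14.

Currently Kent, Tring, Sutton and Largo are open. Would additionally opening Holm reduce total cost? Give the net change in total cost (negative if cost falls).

Yes — net change −10 (cost falls by 10).

Current service cost with {Kent, Tring, Sutton, Largo}: 225.
Adding Holm: each work cell re-picks its cheapest; new service cost 206, saving 19.
Extra fixed cost: 9. Net change = 9 − 19 = -10.
(Totals: 438 → 428.)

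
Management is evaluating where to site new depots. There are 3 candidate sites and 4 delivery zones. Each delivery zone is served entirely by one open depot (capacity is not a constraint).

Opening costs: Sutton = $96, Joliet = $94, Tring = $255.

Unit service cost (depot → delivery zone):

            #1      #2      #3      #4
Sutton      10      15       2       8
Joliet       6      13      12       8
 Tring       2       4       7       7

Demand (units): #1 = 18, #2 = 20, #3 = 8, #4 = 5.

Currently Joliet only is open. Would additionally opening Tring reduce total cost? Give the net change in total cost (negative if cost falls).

Current service cost with {Joliet}: 504.
Adding Tring: each delivery zone re-picks its cheapest; new service cost 207, saving 297.
Extra fixed cost: 255. Net change = 255 − 297 = -42.
(Totals: 598 → 556.)

Yes — net change −42 (cost falls by 42).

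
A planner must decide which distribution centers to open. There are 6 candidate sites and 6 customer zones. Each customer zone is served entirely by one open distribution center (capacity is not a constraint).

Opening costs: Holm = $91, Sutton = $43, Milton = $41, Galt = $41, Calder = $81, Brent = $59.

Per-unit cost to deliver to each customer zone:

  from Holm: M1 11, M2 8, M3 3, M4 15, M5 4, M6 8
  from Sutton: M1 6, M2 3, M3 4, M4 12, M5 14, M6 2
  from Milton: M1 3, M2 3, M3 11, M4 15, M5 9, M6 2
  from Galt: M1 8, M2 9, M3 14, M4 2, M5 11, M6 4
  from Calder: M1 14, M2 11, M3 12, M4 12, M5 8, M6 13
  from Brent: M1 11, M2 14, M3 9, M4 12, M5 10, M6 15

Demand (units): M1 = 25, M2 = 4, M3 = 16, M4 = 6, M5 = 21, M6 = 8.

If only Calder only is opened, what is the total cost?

Total cost: 1011

Each customer zone is assigned to its cheapest site among the open ones.
{Calder}: M1→Calder 14·25=350, M2→Calder 11·4=44, M3→Calder 12·16=192, M4→Calder 12·6=72, M5→Calder 8·21=168, M6→Calder 13·8=104. Service 930; fixed 81; total 1011.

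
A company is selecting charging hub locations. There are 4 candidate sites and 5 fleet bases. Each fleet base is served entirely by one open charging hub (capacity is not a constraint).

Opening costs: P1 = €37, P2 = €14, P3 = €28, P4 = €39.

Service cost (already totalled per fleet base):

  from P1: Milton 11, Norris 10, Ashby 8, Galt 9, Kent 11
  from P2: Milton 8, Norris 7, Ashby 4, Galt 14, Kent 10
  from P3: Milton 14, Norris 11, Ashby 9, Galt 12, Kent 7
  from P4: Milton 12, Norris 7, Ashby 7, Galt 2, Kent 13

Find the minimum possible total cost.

Minimum total cost: 57

For any fixed open set, each fleet base goes to its cheapest open site; total = fixed + service.
{P2}: Milton→P2 8, Norris→P2 7, Ashby→P2 4, Galt→P2 14, Kent→P2 10. Service 43; fixed 14; total 57.
{P2, P3}: service 38 + fixed 42 = 80
{P4}: Milton→P4 12, Norris→P4 7, Ashby→P4 7, Galt→P4 2, Kent→P4 13. Service 41; fixed 39; total 80.
{P1, P2, P3, P4}: service 28 + fixed 118 = 146
No other subset beats 57.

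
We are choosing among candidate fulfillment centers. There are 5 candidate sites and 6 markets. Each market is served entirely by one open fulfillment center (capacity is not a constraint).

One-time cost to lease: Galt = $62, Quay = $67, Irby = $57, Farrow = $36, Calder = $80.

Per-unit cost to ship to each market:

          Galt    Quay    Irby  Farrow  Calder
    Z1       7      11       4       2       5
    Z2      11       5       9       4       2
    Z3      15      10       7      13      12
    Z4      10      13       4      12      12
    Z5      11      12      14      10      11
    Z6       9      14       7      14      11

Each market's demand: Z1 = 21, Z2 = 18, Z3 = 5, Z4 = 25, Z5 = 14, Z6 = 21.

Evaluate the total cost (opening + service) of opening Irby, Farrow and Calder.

Each market is assigned to its cheapest site among the open ones.
{Irby, Farrow, Calder}: Z1→Farrow 2·21=42, Z2→Calder 2·18=36, Z3→Irby 7·5=35, Z4→Irby 4·25=100, Z5→Farrow 10·14=140, Z6→Irby 7·21=147. Service 500; fixed 173; total 673.

Total cost: 673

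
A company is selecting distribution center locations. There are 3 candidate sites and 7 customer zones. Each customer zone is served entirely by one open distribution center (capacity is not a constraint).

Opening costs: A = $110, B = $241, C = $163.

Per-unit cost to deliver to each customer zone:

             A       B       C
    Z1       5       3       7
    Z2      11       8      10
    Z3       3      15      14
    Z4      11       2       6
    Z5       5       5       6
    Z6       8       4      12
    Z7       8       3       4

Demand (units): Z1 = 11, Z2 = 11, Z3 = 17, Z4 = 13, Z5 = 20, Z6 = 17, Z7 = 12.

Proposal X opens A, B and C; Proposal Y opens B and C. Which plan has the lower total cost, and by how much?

Proposal X is cheaper by 77.

Proposal X: {A, B, C}: Z1→B 3·11=33, Z2→B 8·11=88, Z3→A 3·17=51, Z4→B 2·13=26, Z5→A 5·20=100, Z6→B 4·17=68, Z7→B 3·12=36. Service 402; fixed 514; total 916.
Proposal Y: {B, C}: Z1→B 3·11=33, Z2→B 8·11=88, Z3→C 14·17=238, Z4→B 2·13=26, Z5→B 5·20=100, Z6→B 4·17=68, Z7→B 3·12=36. Service 589; fixed 404; total 993.
Difference: |916 − 993| = 77.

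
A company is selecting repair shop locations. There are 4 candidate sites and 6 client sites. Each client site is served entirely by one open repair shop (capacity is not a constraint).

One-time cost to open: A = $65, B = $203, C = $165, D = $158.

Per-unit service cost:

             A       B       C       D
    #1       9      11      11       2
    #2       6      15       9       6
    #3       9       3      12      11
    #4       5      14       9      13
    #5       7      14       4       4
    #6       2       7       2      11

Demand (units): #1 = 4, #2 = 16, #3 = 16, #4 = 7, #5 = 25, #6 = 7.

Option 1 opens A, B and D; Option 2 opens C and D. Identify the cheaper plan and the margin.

Option 1: {A, B, D}: #1→D 2·4=8, #2→A 6·16=96, #3→B 3·16=48, #4→A 5·7=35, #5→D 4·25=100, #6→A 2·7=14. Service 301; fixed 426; total 727.
Option 2: {C, D}: #1→D 2·4=8, #2→D 6·16=96, #3→D 11·16=176, #4→C 9·7=63, #5→C 4·25=100, #6→C 2·7=14. Service 457; fixed 323; total 780.
Difference: |727 − 780| = 53.

Option 1 is cheaper by 53.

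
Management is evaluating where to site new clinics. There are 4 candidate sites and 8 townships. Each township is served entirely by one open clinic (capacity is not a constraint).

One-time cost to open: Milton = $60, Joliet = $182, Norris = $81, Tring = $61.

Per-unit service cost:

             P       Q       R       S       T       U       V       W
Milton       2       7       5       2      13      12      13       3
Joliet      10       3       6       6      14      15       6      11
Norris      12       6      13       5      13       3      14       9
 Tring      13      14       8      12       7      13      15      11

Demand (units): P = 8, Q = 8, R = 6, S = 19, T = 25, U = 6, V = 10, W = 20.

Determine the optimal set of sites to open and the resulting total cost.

Open Milton and Tring; minimum total cost 698.

For any fixed open set, each township goes to its cheapest open site; total = fixed + service.
{Milton, Tring}: P→Milton 2·8=16, Q→Milton 7·8=56, R→Milton 5·6=30, S→Milton 2·19=38, T→Tring 7·25=175, U→Milton 12·6=72, V→Milton 13·10=130, W→Milton 3·20=60. Service 577; fixed 121; total 698.
{Milton, Norris, Tring}: P→Milton 2·8=16, Q→Norris 6·8=48, R→Milton 5·6=30, S→Milton 2·19=38, T→Tring 7·25=175, U→Norris 3·6=18, V→Milton 13·10=130, W→Milton 3·20=60. Service 515; fixed 202; total 717.
{Milton, Joliet, Tring}: P→Milton 2·8=16, Q→Joliet 3·8=24, R→Milton 5·6=30, S→Milton 2·19=38, T→Tring 7·25=175, U→Milton 12·6=72, V→Joliet 6·10=60, W→Milton 3·20=60. Service 475; fixed 303; total 778.
{Milton, Joliet, Norris, Tring}: service 421 + fixed 384 = 805
(All 15 nonempty subsets were checked; Milton and Tring is lowest.)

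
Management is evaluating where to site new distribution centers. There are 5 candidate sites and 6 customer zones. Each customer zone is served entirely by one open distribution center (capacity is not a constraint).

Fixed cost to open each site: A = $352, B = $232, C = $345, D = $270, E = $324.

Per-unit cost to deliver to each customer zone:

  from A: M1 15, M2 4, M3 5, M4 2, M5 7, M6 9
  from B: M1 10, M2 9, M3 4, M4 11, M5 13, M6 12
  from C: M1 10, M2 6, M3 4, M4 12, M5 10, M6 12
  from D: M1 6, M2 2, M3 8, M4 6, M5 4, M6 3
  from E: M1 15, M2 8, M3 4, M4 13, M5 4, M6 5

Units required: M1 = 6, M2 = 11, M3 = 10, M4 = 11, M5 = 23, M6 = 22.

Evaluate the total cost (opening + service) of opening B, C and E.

Each customer zone is assigned to its cheapest site among the open ones.
{B, C, E}: M1→B 10·6=60, M2→C 6·11=66, M3→B 4·10=40, M4→B 11·11=121, M5→E 4·23=92, M6→E 5·22=110. Service 489; fixed 901; total 1390.

Total cost: 1390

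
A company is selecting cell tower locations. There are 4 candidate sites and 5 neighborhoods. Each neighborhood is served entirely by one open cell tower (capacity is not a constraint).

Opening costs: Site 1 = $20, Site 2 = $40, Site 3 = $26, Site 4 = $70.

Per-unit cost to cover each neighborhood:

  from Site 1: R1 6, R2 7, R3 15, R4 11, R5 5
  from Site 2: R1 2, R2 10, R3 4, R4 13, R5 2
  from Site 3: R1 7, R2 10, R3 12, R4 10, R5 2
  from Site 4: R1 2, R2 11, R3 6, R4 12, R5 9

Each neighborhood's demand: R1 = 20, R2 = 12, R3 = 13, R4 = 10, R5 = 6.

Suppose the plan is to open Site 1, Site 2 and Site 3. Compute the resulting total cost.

Total cost: 374

Each neighborhood is assigned to its cheapest site among the open ones.
{Site 1, Site 2, Site 3}: R1→Site 2 2·20=40, R2→Site 1 7·12=84, R3→Site 2 4·13=52, R4→Site 3 10·10=100, R5→Site 2 2·6=12. Service 288; fixed 86; total 374.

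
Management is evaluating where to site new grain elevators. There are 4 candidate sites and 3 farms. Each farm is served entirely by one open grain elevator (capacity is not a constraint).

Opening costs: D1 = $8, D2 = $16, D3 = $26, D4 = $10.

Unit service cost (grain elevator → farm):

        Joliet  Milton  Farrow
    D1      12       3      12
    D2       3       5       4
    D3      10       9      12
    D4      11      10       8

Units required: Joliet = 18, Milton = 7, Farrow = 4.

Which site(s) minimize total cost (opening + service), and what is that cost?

Open D1 and D2; minimum total cost 115.

For any fixed open set, each farm goes to its cheapest open site; total = fixed + service.
{D1, D2}: Joliet→D2 3·18=54, Milton→D1 3·7=21, Farrow→D2 4·4=16. Service 91; fixed 24; total 115.
{D2}: service 105 + fixed 16 = 121
{D1, D2, D4}: service 91 + fixed 34 = 125
{D1, D2, D3, D4}: Joliet→D2 3·18=54, Milton→D1 3·7=21, Farrow→D2 4·4=16. Service 91; fixed 60; total 151.
No other subset beats 115.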